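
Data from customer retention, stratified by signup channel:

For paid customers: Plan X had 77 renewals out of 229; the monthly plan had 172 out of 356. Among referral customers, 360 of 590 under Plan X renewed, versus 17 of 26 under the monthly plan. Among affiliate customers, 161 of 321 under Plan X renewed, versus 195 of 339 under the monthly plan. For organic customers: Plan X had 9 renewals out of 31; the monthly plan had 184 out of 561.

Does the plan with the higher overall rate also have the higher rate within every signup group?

No

Paid: Plan X 77/229 = 33.6%, the monthly plan 172/356 = 48.3% → the monthly plan
Referral: Plan X 360/590 = 61.0%, the monthly plan 17/26 = 65.4% → the monthly plan
Affiliate: Plan X 161/321 = 50.2%, the monthly plan 195/339 = 57.5% → the monthly plan
Organic: Plan X 9/31 = 29.0%, the monthly plan 184/561 = 32.8% → the monthly plan
Overall: Plan X 607/1171 = 51.8%, the monthly plan 568/1282 = 44.3% → Plan X
The monthly plan wins each signup group but Plan X wins overall — the comparison reverses. The monthly plan's customers skew toward organic, which has a lower base rate.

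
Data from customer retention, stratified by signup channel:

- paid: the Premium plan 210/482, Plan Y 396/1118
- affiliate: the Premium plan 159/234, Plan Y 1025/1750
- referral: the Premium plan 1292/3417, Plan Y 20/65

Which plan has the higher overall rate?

Paid: the Premium plan 210/482 = 43.6%, Plan Y 396/1118 = 35.4% → the Premium plan
Affiliate: the Premium plan 159/234 = 67.9%, Plan Y 1025/1750 = 58.6% → the Premium plan
Referral: the Premium plan 1292/3417 = 37.8%, Plan Y 20/65 = 30.8% → the Premium plan
Overall: the Premium plan 1661/4133 = 40.2%, Plan Y 1441/2933 = 49.1% → Plan Y
(The Premium plan wins every signup group but Plan Y wins overall — the Premium plan's customers skew toward the low-rate referral group.)

Plan Y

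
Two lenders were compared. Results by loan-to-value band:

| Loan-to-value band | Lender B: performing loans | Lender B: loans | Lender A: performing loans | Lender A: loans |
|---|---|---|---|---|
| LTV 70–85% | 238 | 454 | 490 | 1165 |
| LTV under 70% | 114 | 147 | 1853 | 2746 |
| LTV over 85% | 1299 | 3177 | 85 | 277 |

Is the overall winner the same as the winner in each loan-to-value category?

No

LTV 70–85%: Lender B 238/454 = 52.4%, Lender A 490/1165 = 42.1% → Lender B
LTV under 70%: Lender B 114/147 = 77.6%, Lender A 1853/2746 = 67.5% → Lender B
LTV over 85%: Lender B 1299/3177 = 40.9%, Lender A 85/277 = 30.7% → Lender B
Overall: Lender B 1651/3778 = 43.7%, Lender A 2428/4188 = 58.0% → Lender A
Lender B wins each loan-to-value group but Lender A wins overall — the comparison reverses. Lender B's loans skew toward LTV over 85%, which has a lower base rate.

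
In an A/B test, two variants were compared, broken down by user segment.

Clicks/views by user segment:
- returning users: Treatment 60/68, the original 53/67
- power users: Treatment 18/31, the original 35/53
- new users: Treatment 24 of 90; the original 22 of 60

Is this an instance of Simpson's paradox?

Returning users: Treatment 60/68 = 88.2%, the original 53/67 = 79.1% → Treatment
Power users: Treatment 18/31 = 58.1%, the original 35/53 = 66.0% → the original
New users: Treatment 24/90 = 26.7%, the original 22/60 = 36.7% → the original
Overall: Treatment 102/189 = 54.0%, the original 110/180 = 61.1% → the original
Neither sweeps: Treatment wins 1 of 3 groups, the original wins 2. The original wins overall but not every group — no Simpson reversal.

No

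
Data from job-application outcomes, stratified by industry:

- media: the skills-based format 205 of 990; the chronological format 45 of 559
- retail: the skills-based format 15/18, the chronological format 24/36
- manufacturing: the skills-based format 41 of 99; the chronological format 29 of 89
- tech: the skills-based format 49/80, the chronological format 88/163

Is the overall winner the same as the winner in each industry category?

Media: the skills-based format 205/990 = 20.7%, the chronological format 45/559 = 8.1% → the skills-based format
Retail: the skills-based format 15/18 = 83.3%, the chronological format 24/36 = 66.7% → the skills-based format
Manufacturing: the skills-based format 41/99 = 41.4%, the chronological format 29/89 = 32.6% → the skills-based format
Tech: the skills-based format 49/80 = 61.2%, the chronological format 88/163 = 54.0% → the skills-based format
Overall: the skills-based format 310/1187 = 26.1%, the chronological format 186/847 = 22.0% → the skills-based format
The skills-based format wins overall and in every industry group — no reversal.

Yes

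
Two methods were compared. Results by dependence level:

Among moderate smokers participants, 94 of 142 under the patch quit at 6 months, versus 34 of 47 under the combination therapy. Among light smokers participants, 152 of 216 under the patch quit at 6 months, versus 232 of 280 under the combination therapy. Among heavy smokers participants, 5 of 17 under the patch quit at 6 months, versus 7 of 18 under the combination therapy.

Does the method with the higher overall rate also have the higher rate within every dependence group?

Moderate smokers: the patch 94/142 = 66.2%, the combination therapy 34/47 = 72.3% → the combination therapy
Light smokers: the patch 152/216 = 70.4%, the combination therapy 232/280 = 82.9% → the combination therapy
Heavy smokers: the patch 5/17 = 29.4%, the combination therapy 7/18 = 38.9% → the combination therapy
Overall: the patch 251/375 = 66.9%, the combination therapy 273/345 = 79.1% → the combination therapy
The combination therapy wins overall and in every dependence group — no reversal.

Yes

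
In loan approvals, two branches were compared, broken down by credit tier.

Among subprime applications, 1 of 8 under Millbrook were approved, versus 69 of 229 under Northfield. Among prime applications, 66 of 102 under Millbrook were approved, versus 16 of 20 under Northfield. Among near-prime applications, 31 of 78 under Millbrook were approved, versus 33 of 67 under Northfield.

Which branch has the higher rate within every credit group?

Northfield

Subprime: Millbrook 1/8 = 12.5%, Northfield 69/229 = 30.1% → Northfield
Prime: Millbrook 66/102 = 64.7%, Northfield 16/20 = 80.0% → Northfield
Near-prime: Millbrook 31/78 = 39.7%, Northfield 33/67 = 49.3% → Northfield
Northfield has the higher rate in all 3 groups.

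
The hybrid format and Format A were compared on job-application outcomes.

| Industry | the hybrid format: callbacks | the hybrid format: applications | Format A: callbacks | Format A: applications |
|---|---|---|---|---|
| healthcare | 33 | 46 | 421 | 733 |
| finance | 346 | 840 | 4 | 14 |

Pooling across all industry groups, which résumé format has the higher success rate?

Healthcare: the hybrid format 33/46 = 71.7%, Format A 421/733 = 57.4% → the hybrid format
Finance: the hybrid format 346/840 = 41.2%, Format A 4/14 = 28.6% → the hybrid format
Overall: the hybrid format 379/886 = 42.8%, Format A 425/747 = 56.9% → Format A
(The hybrid format wins every industry group but Format A wins overall — the hybrid format's applications skew toward the low-rate finance group.)

Format A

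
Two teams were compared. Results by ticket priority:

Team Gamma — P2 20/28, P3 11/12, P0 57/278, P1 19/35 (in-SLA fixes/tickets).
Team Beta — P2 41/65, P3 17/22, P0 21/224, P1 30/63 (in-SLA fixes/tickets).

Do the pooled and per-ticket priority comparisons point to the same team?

P2: Team Gamma 20/28 = 71.4%, Team Beta 41/65 = 63.1% → Team Gamma
P3: Team Gamma 11/12 = 91.7%, Team Beta 17/22 = 77.3% → Team Gamma
P0: Team Gamma 57/278 = 20.5%, Team Beta 21/224 = 9.4% → Team Gamma
P1: Team Gamma 19/35 = 54.3%, Team Beta 30/63 = 47.6% → Team Gamma
Overall: Team Gamma 107/353 = 30.3%, Team Beta 109/374 = 29.1% → Team Gamma
Team Gamma wins overall and in every ticket group — no reversal.

Yes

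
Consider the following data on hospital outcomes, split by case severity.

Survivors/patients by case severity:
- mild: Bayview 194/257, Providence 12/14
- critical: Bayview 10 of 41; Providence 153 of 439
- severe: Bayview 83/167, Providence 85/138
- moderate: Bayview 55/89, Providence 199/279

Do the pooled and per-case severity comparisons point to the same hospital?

No

Mild: Bayview 194/257 = 75.5%, Providence 12/14 = 85.7% → Providence
Critical: Bayview 10/41 = 24.4%, Providence 153/439 = 34.9% → Providence
Severe: Bayview 83/167 = 49.7%, Providence 85/138 = 61.6% → Providence
Moderate: Bayview 55/89 = 61.8%, Providence 199/279 = 71.3% → Providence
Overall: Bayview 342/554 = 61.7%, Providence 449/870 = 51.6% → Bayview
Providence wins each case group but Bayview wins overall — the comparison reverses. Providence's patients skew toward critical, which has a lower base rate.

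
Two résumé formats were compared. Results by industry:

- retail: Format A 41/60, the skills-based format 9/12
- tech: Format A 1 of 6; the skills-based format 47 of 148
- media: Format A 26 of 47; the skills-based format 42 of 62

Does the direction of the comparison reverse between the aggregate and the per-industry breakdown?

Yes

Retail: Format A 41/60 = 68.3%, the skills-based format 9/12 = 75.0% → the skills-based format
Tech: Format A 1/6 = 16.7%, the skills-based format 47/148 = 31.8% → the skills-based format
Media: Format A 26/47 = 55.3%, the skills-based format 42/62 = 67.7% → the skills-based format
Overall: Format A 68/113 = 60.2%, the skills-based format 98/222 = 44.1% → Format A
The skills-based format wins each industry group but Format A wins overall — the comparison reverses. The skills-based format's applications skew toward tech, which has a lower base rate.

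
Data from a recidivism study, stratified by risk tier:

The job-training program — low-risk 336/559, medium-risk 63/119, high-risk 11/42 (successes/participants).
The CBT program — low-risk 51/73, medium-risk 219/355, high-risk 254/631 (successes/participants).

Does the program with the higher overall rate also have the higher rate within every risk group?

Low-risk: the job-training program 336/559 = 60.1%, the CBT program 51/73 = 69.9% → the CBT program
Medium-risk: the job-training program 63/119 = 52.9%, the CBT program 219/355 = 61.7% → the CBT program
High-risk: the job-training program 11/42 = 26.2%, the CBT program 254/631 = 40.3% → the CBT program
Overall: the job-training program 410/720 = 56.9%, the CBT program 524/1059 = 49.5% → the job-training program
The CBT program wins each risk group but the job-training program wins overall — the comparison reverses. The CBT program's participants skew toward high-risk, which has a lower base rate.

No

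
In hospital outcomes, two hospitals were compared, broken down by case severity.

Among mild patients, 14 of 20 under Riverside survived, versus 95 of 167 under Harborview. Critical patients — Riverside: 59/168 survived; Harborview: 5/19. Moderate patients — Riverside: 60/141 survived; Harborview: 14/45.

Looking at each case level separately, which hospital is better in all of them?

Riverside

Mild: Riverside 14/20 = 70.0%, Harborview 95/167 = 56.9% → Riverside
Critical: Riverside 59/168 = 35.1%, Harborview 5/19 = 26.3% → Riverside
Moderate: Riverside 60/141 = 42.6%, Harborview 14/45 = 31.1% → Riverside
Riverside has the higher rate in all 3 groups.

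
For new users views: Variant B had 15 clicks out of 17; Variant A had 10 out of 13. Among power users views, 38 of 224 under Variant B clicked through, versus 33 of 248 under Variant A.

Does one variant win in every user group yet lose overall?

No

New users: Variant B 15/17 = 88.2%, Variant A 10/13 = 76.9% → Variant B
Power users: Variant B 38/224 = 17.0%, Variant A 33/248 = 13.3% → Variant B
Overall: Variant B 53/241 = 22.0%, Variant A 43/261 = 16.5% → Variant B
Variant B wins overall and in every user group — no reversal.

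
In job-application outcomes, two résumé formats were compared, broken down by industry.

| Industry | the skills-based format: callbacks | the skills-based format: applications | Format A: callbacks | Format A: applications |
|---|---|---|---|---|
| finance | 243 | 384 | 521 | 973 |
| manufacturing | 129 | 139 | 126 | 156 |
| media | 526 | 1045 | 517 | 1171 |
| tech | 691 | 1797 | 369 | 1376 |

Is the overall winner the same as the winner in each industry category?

Yes

Finance: the skills-based format 243/384 = 63.3%, Format A 521/973 = 53.5% → the skills-based format
Manufacturing: the skills-based format 129/139 = 92.8%, Format A 126/156 = 80.8% → the skills-based format
Media: the skills-based format 526/1045 = 50.3%, Format A 517/1171 = 44.2% → the skills-based format
Tech: the skills-based format 691/1797 = 38.5%, Format A 369/1376 = 26.8% → the skills-based format
Overall: the skills-based format 1589/3365 = 47.2%, Format A 1533/3676 = 41.7% → the skills-based format
The skills-based format wins overall and in every industry group — no reversal.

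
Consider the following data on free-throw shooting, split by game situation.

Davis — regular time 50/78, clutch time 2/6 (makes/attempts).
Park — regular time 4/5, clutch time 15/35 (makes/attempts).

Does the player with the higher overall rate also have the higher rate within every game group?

Regular time: Davis 50/78 = 64.1%, Park 4/5 = 80.0% → Park
Clutch time: Davis 2/6 = 33.3%, Park 15/35 = 42.9% → Park
Overall: Davis 52/84 = 61.9%, Park 19/40 = 47.5% → Davis
Park wins each game group but Davis wins overall — the comparison reverses. Park's attempts skew toward clutch time, which has a lower base rate.

No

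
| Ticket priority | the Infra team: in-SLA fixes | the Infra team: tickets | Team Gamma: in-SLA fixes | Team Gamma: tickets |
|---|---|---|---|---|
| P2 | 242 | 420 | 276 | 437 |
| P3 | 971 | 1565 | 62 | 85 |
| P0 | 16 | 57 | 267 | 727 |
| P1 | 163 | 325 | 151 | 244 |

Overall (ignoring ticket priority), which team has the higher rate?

the Infra team

P2: the Infra team 242/420 = 57.6%, Team Gamma 276/437 = 63.2% → Team Gamma
P3: the Infra team 971/1565 = 62.0%, Team Gamma 62/85 = 72.9% → Team Gamma
P0: the Infra team 16/57 = 28.1%, Team Gamma 267/727 = 36.7% → Team Gamma
P1: the Infra team 163/325 = 50.2%, Team Gamma 151/244 = 61.9% → Team Gamma
Overall: the Infra team 1392/2367 = 58.8%, Team Gamma 756/1493 = 50.6% → the Infra team
(Team Gamma wins every ticket group but the Infra team wins overall — Team Gamma's tickets skew toward the low-rate P0 group.)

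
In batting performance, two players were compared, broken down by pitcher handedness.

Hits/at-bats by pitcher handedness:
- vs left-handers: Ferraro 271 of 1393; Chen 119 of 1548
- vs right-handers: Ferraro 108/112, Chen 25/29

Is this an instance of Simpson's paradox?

No

Vs left-handers: Ferraro 271/1393 = 19.5%, Chen 119/1548 = 7.7% → Ferraro
Vs right-handers: Ferraro 108/112 = 96.4%, Chen 25/29 = 86.2% → Ferraro
Overall: Ferraro 379/1505 = 25.2%, Chen 144/1577 = 9.1% → Ferraro
Ferraro wins overall and in every pitcher group — no reversal.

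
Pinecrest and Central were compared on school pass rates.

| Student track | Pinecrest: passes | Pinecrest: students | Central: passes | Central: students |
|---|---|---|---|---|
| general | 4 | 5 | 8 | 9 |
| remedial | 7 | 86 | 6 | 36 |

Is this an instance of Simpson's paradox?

General: Pinecrest 4/5 = 80.0%, Central 8/9 = 88.9% → Central
Remedial: Pinecrest 7/86 = 8.1%, Central 6/36 = 16.7% → Central
Overall: Pinecrest 11/91 = 12.1%, Central 14/45 = 31.1% → Central
Central wins overall and in every student group — no reversal.

No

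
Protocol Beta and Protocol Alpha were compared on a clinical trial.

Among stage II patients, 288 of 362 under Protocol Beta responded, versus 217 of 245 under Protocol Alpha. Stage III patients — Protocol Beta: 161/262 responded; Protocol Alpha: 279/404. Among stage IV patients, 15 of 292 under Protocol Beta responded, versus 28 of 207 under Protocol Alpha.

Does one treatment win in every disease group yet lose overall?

No

Stage II: Protocol Beta 288/362 = 79.6%, Protocol Alpha 217/245 = 88.6% → Protocol Alpha
Stage III: Protocol Beta 161/262 = 61.5%, Protocol Alpha 279/404 = 69.1% → Protocol Alpha
Stage IV: Protocol Beta 15/292 = 5.1%, Protocol Alpha 28/207 = 13.5% → Protocol Alpha
Overall: Protocol Beta 464/916 = 50.7%, Protocol Alpha 524/856 = 61.2% → Protocol Alpha
Protocol Alpha wins overall and in every disease group — no reversal.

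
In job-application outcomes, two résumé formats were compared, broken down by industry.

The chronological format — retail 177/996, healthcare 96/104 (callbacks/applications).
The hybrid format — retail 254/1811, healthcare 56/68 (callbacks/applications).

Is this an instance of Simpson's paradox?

No

Retail: the chronological format 177/996 = 17.8%, the hybrid format 254/1811 = 14.0% → the chronological format
Healthcare: the chronological format 96/104 = 92.3%, the hybrid format 56/68 = 82.4% → the chronological format
Overall: the chronological format 273/1100 = 24.8%, the hybrid format 310/1879 = 16.5% → the chronological format
The chronological format wins overall and in every industry group — no reversal.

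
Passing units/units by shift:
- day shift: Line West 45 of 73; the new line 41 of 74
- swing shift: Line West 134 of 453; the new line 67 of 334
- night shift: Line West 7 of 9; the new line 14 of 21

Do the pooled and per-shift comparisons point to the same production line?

Yes

Day shift: Line West 45/73 = 61.6%, the new line 41/74 = 55.4% → Line West
Swing shift: Line West 134/453 = 29.6%, the new line 67/334 = 20.1% → Line West
Night shift: Line West 7/9 = 77.8%, the new line 14/21 = 66.7% → Line West
Overall: Line West 186/535 = 34.8%, the new line 122/429 = 28.4% → Line West
Line West wins overall and in every shift group — no reversal.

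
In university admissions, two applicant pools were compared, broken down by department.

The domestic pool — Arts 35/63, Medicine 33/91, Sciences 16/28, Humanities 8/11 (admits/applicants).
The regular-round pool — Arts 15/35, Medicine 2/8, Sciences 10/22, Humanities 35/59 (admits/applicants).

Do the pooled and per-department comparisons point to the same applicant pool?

Arts: the domestic pool 35/63 = 55.6%, the regular-round pool 15/35 = 42.9% → the domestic pool
Medicine: the domestic pool 33/91 = 36.3%, the regular-round pool 2/8 = 25.0% → the domestic pool
Sciences: the domestic pool 16/28 = 57.1%, the regular-round pool 10/22 = 45.5% → the domestic pool
Humanities: the domestic pool 8/11 = 72.7%, the regular-round pool 35/59 = 59.3% → the domestic pool
Overall: the domestic pool 92/193 = 47.7%, the regular-round pool 62/124 = 50.0% → the regular-round pool
The domestic pool wins each department group but the regular-round pool wins overall — the comparison reverses. The domestic pool's applicants skew toward Medicine, which has a lower base rate.

No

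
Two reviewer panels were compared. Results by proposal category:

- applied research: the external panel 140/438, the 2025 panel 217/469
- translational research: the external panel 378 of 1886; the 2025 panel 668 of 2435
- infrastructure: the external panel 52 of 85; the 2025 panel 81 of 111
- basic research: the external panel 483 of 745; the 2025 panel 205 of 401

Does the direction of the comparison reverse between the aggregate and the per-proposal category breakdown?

No

Applied research: the external panel 140/438 = 32.0%, the 2025 panel 217/469 = 46.3% → the 2025 panel
Translational research: the external panel 378/1886 = 20.0%, the 2025 panel 668/2435 = 27.4% → the 2025 panel
Infrastructure: the external panel 52/85 = 61.2%, the 2025 panel 81/111 = 73.0% → the 2025 panel
Basic research: the external panel 483/745 = 64.8%, the 2025 panel 205/401 = 51.1% → the external panel
Overall: the external panel 1053/3154 = 33.4%, the 2025 panel 1171/3416 = 34.3% → the 2025 panel
Neither sweeps: the external panel wins 1 of 4 groups, the 2025 panel wins 3. The 2025 panel wins overall but not every group — no Simpson reversal.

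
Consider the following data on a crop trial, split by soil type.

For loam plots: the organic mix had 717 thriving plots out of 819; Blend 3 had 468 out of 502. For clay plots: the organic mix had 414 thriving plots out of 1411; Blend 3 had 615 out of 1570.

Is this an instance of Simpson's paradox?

No

Loam: the organic mix 717/819 = 87.5%, Blend 3 468/502 = 93.2% → Blend 3
Clay: the organic mix 414/1411 = 29.3%, Blend 3 615/1570 = 39.2% → Blend 3
Overall: the organic mix 1131/2230 = 50.7%, Blend 3 1083/2072 = 52.3% → Blend 3
Blend 3 wins overall and in every soil group — no reversal.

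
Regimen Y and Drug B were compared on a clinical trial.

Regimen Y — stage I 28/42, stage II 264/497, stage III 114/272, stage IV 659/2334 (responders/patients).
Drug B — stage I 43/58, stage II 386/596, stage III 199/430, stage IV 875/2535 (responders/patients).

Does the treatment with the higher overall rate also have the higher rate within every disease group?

Stage I: Regimen Y 28/42 = 66.7%, Drug B 43/58 = 74.1% → Drug B
Stage II: Regimen Y 264/497 = 53.1%, Drug B 386/596 = 64.8% → Drug B
Stage III: Regimen Y 114/272 = 41.9%, Drug B 199/430 = 46.3% → Drug B
Stage IV: Regimen Y 659/2334 = 28.2%, Drug B 875/2535 = 34.5% → Drug B
Overall: Regimen Y 1065/3145 = 33.9%, Drug B 1503/3619 = 41.5% → Drug B
Drug B wins overall and in every disease group — no reversal.

Yes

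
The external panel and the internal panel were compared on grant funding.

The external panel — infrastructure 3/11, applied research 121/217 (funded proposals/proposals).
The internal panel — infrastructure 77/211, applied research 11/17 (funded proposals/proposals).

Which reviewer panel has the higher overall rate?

the external panel

Infrastructure: the external panel 3/11 = 27.3%, the internal panel 77/211 = 36.5% → the internal panel
Applied research: the external panel 121/217 = 55.8%, the internal panel 11/17 = 64.7% → the internal panel
Overall: the external panel 124/228 = 54.4%, the internal panel 88/228 = 38.6% → the external panel
(The internal panel wins every proposal group but the external panel wins overall — the internal panel's proposals skew toward the low-rate infrastructure group.)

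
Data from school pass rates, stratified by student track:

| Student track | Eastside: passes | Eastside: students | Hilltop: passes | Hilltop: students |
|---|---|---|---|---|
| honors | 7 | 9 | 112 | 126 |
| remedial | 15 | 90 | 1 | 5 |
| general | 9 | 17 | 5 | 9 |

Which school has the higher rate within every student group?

Honors: Eastside 7/9 = 77.8%, Hilltop 112/126 = 88.9% → Hilltop
Remedial: Eastside 15/90 = 16.7%, Hilltop 1/5 = 20.0% → Hilltop
General: Eastside 9/17 = 52.9%, Hilltop 5/9 = 55.6% → Hilltop
Hilltop has the higher rate in all 3 groups.

Hilltop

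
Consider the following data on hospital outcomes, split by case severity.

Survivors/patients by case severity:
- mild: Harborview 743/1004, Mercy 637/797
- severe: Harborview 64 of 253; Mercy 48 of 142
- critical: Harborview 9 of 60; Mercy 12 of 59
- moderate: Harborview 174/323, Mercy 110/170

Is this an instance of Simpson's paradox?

No

Mild: Harborview 743/1004 = 74.0%, Mercy 637/797 = 79.9% → Mercy
Severe: Harborview 64/253 = 25.3%, Mercy 48/142 = 33.8% → Mercy
Critical: Harborview 9/60 = 15.0%, Mercy 12/59 = 20.3% → Mercy
Moderate: Harborview 174/323 = 53.9%, Mercy 110/170 = 64.7% → Mercy
Overall: Harborview 990/1640 = 60.4%, Mercy 807/1168 = 69.1% → Mercy
Mercy wins overall and in every case group — no reversal.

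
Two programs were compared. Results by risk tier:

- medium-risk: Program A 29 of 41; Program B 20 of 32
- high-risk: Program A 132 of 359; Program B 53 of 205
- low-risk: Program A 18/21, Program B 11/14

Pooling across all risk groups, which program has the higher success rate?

Medium-risk: Program A 29/41 = 70.7%, Program B 20/32 = 62.5% → Program A
High-risk: Program A 132/359 = 36.8%, Program B 53/205 = 25.9% → Program A
Low-risk: Program A 18/21 = 85.7%, Program B 11/14 = 78.6% → Program A
Overall: Program A 179/421 = 42.5%, Program B 84/251 = 33.5% → Program A

Program A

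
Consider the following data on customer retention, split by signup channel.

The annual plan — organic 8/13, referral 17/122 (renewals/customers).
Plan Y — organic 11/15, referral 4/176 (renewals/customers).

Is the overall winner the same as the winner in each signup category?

Organic: the annual plan 8/13 = 61.5%, Plan Y 11/15 = 73.3% → Plan Y
Referral: the annual plan 17/122 = 13.9%, Plan Y 4/176 = 2.3% → the annual plan
Overall: the annual plan 25/135 = 18.5%, Plan Y 15/191 = 7.9% → the annual plan
Neither sweeps: the annual plan wins 1 of 2 groups, Plan Y wins 1. The annual plan wins overall but not every group — no Simpson reversal.

No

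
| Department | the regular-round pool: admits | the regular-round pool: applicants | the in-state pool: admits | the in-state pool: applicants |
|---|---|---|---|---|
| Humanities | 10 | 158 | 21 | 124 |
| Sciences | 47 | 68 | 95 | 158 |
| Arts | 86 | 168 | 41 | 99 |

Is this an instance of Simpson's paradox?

Humanities: the regular-round pool 10/158 = 6.3%, the in-state pool 21/124 = 16.9% → the in-state pool
Sciences: the regular-round pool 47/68 = 69.1%, the in-state pool 95/158 = 60.1% → the regular-round pool
Arts: the regular-round pool 86/168 = 51.2%, the in-state pool 41/99 = 41.4% → the regular-round pool
Overall: the regular-round pool 143/394 = 36.3%, the in-state pool 157/381 = 41.2% → the in-state pool
Neither sweeps: the regular-round pool wins 2 of 3 groups, the in-state pool wins 1. The in-state pool wins overall but not every group — no Simpson reversal.

No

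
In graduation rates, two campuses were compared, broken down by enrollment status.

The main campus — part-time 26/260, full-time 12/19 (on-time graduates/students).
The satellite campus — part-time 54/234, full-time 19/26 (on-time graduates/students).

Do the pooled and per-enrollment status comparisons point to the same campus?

Part-time: the main campus 26/260 = 10.0%, the satellite campus 54/234 = 23.1% → the satellite campus
Full-time: the main campus 12/19 = 63.2%, the satellite campus 19/26 = 73.1% → the satellite campus
Overall: the main campus 38/279 = 13.6%, the satellite campus 73/260 = 28.1% → the satellite campus
The satellite campus wins overall and in every enrollment group — no reversal.

Yes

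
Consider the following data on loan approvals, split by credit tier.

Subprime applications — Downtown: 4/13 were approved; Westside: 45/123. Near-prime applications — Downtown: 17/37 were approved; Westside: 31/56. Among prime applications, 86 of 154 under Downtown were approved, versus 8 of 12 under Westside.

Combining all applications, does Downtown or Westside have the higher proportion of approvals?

Subprime: Downtown 4/13 = 30.8%, Westside 45/123 = 36.6% → Westside
Near-prime: Downtown 17/37 = 45.9%, Westside 31/56 = 55.4% → Westside
Prime: Downtown 86/154 = 55.8%, Westside 8/12 = 66.7% → Westside
Overall: Downtown 107/204 = 52.5%, Westside 84/191 = 44.0% → Downtown
(Westside wins every credit group but Downtown wins overall — Westside's applications skew toward the low-rate subprime group.)

Downtown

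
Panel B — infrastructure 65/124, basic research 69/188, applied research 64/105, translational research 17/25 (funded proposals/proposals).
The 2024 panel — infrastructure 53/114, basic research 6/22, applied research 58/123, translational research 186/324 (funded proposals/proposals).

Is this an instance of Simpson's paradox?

Infrastructure: Panel B 65/124 = 52.4%, the 2024 panel 53/114 = 46.5% → Panel B
Basic research: Panel B 69/188 = 36.7%, the 2024 panel 6/22 = 27.3% → Panel B
Applied research: Panel B 64/105 = 61.0%, the 2024 panel 58/123 = 47.2% → Panel B
Translational research: Panel B 17/25 = 68.0%, the 2024 panel 186/324 = 57.4% → Panel B
Overall: Panel B 215/442 = 48.6%, the 2024 panel 303/583 = 52.0% → the 2024 panel
Panel B wins each proposal group but the 2024 panel wins overall — the comparison reverses. Panel B's proposals skew toward basic research, which has a lower base rate.

Yes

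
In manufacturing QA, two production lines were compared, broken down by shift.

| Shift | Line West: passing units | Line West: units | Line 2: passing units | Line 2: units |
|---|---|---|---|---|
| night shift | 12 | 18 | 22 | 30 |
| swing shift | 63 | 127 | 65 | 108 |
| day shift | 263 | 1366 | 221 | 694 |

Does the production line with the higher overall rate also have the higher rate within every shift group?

Night shift: Line West 12/18 = 66.7%, Line 2 22/30 = 73.3% → Line 2
Swing shift: Line West 63/127 = 49.6%, Line 2 65/108 = 60.2% → Line 2
Day shift: Line West 263/1366 = 19.3%, Line 2 221/694 = 31.8% → Line 2
Overall: Line West 338/1511 = 22.4%, Line 2 308/832 = 37.0% → Line 2
Line 2 wins overall and in every shift group — no reversal.

Yes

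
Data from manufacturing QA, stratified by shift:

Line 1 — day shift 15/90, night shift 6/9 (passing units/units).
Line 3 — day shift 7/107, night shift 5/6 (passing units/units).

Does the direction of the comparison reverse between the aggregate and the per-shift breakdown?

Day shift: Line 1 15/90 = 16.7%, Line 3 7/107 = 6.5% → Line 1
Night shift: Line 1 6/9 = 66.7%, Line 3 5/6 = 83.3% → Line 3
Overall: Line 1 21/99 = 21.2%, Line 3 12/113 = 10.6% → Line 1
Neither sweeps: Line 1 wins 1 of 2 groups, Line 3 wins 1. Line 1 wins overall but not every group — no Simpson reversal.

No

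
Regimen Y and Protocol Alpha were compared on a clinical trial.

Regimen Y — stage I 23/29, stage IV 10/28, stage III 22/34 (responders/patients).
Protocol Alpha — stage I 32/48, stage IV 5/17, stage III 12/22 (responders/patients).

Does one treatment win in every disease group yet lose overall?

No

Stage I: Regimen Y 23/29 = 79.3%, Protocol Alpha 32/48 = 66.7% → Regimen Y
Stage IV: Regimen Y 10/28 = 35.7%, Protocol Alpha 5/17 = 29.4% → Regimen Y
Stage III: Regimen Y 22/34 = 64.7%, Protocol Alpha 12/22 = 54.5% → Regimen Y
Overall: Regimen Y 55/91 = 60.4%, Protocol Alpha 49/87 = 56.3% → Regimen Y
Regimen Y wins overall and in every disease group — no reversal.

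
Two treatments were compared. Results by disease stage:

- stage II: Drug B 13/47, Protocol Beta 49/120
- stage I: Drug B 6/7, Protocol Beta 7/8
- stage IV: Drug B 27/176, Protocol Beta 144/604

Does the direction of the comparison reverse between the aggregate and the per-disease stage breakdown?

Stage II: Drug B 13/47 = 27.7%, Protocol Beta 49/120 = 40.8% → Protocol Beta
Stage I: Drug B 6/7 = 85.7%, Protocol Beta 7/8 = 87.5% → Protocol Beta
Stage IV: Drug B 27/176 = 15.3%, Protocol Beta 144/604 = 23.8% → Protocol Beta
Overall: Drug B 46/230 = 20.0%, Protocol Beta 200/732 = 27.3% → Protocol Beta
Protocol Beta wins overall and in every disease group — no reversal.

No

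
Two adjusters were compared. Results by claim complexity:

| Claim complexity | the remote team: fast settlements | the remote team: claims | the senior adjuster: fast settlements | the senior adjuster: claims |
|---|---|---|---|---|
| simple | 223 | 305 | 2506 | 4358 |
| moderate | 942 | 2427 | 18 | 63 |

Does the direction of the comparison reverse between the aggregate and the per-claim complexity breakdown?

Yes

Simple: the remote team 223/305 = 73.1%, the senior adjuster 2506/4358 = 57.5% → the remote team
Moderate: the remote team 942/2427 = 38.8%, the senior adjuster 18/63 = 28.6% → the remote team
Overall: the remote team 1165/2732 = 42.6%, the senior adjuster 2524/4421 = 57.1% → the senior adjuster
The remote team wins each claim group but the senior adjuster wins overall — the comparison reverses. The remote team's claims skew toward moderate, which has a lower base rate.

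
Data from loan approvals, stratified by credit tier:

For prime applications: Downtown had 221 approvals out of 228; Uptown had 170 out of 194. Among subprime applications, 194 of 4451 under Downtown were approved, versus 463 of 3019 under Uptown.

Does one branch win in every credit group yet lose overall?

No

Prime: Downtown 221/228 = 96.9%, Uptown 170/194 = 87.6% → Downtown
Subprime: Downtown 194/4451 = 4.4%, Uptown 463/3019 = 15.3% → Uptown
Overall: Downtown 415/4679 = 8.9%, Uptown 633/3213 = 19.7% → Uptown
Neither sweeps: Downtown wins 1 of 2 groups, Uptown wins 1. Uptown wins overall but not every group — no Simpson reversal.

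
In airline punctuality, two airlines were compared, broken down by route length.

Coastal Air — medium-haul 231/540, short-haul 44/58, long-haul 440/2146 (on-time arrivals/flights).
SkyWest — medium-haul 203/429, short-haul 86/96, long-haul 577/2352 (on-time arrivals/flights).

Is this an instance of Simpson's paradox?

Medium-haul: Coastal Air 231/540 = 42.8%, SkyWest 203/429 = 47.3% → SkyWest
Short-haul: Coastal Air 44/58 = 75.9%, SkyWest 86/96 = 89.6% → SkyWest
Long-haul: Coastal Air 440/2146 = 20.5%, SkyWest 577/2352 = 24.5% → SkyWest
Overall: Coastal Air 715/2744 = 26.1%, SkyWest 866/2877 = 30.1% → SkyWest
SkyWest wins overall and in every route group — no reversal.

No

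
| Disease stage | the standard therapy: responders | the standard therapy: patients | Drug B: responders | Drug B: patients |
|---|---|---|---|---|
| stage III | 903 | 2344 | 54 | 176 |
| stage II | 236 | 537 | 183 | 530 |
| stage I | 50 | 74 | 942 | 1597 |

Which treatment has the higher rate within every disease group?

the standard therapy

Stage III: the standard therapy 903/2344 = 38.5%, Drug B 54/176 = 30.7% → the standard therapy
Stage II: the standard therapy 236/537 = 43.9%, Drug B 183/530 = 34.5% → the standard therapy
Stage I: the standard therapy 50/74 = 67.6%, Drug B 942/1597 = 59.0% → the standard therapy
The standard therapy has the higher rate in all 3 groups.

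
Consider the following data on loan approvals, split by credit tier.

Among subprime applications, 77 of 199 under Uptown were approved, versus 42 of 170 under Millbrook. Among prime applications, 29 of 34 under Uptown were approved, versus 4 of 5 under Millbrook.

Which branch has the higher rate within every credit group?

Uptown

Subprime: Uptown 77/199 = 38.7%, Millbrook 42/170 = 24.7% → Uptown
Prime: Uptown 29/34 = 85.3%, Millbrook 4/5 = 80.0% → Uptown
Uptown has the higher rate in both groups.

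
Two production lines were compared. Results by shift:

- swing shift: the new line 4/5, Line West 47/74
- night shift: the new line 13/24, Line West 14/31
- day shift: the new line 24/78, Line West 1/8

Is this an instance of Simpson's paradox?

Yes

Swing shift: the new line 4/5 = 80.0%, Line West 47/74 = 63.5% → the new line
Night shift: the new line 13/24 = 54.2%, Line West 14/31 = 45.2% → the new line
Day shift: the new line 24/78 = 30.8%, Line West 1/8 = 12.5% → the new line
Overall: the new line 41/107 = 38.3%, Line West 62/113 = 54.9% → Line West
The new line wins each shift group but Line West wins overall — the comparison reverses. The new line's units skew toward day shift, which has a lower base rate.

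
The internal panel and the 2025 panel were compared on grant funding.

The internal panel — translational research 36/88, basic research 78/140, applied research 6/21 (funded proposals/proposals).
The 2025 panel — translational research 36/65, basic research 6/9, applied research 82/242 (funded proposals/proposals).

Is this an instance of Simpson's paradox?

Translational research: the internal panel 36/88 = 40.9%, the 2025 panel 36/65 = 55.4% → the 2025 panel
Basic research: the internal panel 78/140 = 55.7%, the 2025 panel 6/9 = 66.7% → the 2025 panel
Applied research: the internal panel 6/21 = 28.6%, the 2025 panel 82/242 = 33.9% → the 2025 panel
Overall: the internal panel 120/249 = 48.2%, the 2025 panel 124/316 = 39.2% → the internal panel
The 2025 panel wins each proposal group but the internal panel wins overall — the comparison reverses. The 2025 panel's proposals skew toward applied research, which has a lower base rate.

Yes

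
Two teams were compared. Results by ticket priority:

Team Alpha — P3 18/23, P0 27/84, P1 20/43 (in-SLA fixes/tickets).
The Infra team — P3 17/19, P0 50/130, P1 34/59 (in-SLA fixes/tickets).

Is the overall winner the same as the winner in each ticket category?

P3: Team Alpha 18/23 = 78.3%, the Infra team 17/19 = 89.5% → the Infra team
P0: Team Alpha 27/84 = 32.1%, the Infra team 50/130 = 38.5% → the Infra team
P1: Team Alpha 20/43 = 46.5%, the Infra team 34/59 = 57.6% → the Infra team
Overall: Team Alpha 65/150 = 43.3%, the Infra team 101/208 = 48.6% → the Infra team
The Infra team wins overall and in every ticket group — no reversal.

Yes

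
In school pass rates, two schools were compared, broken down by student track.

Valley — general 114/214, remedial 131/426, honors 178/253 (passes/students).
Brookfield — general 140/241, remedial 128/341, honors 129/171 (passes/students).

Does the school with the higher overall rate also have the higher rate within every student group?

General: Valley 114/214 = 53.3%, Brookfield 140/241 = 58.1% → Brookfield
Remedial: Valley 131/426 = 30.8%, Brookfield 128/341 = 37.5% → Brookfield
Honors: Valley 178/253 = 70.4%, Brookfield 129/171 = 75.4% → Brookfield
Overall: Valley 423/893 = 47.4%, Brookfield 397/753 = 52.7% → Brookfield
Brookfield wins overall and in every student group — no reversal.

Yes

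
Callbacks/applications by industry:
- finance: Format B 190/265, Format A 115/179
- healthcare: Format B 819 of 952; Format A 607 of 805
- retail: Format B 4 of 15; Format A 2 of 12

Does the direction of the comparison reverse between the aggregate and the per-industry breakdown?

Finance: Format B 190/265 = 71.7%, Format A 115/179 = 64.2% → Format B
Healthcare: Format B 819/952 = 86.0%, Format A 607/805 = 75.4% → Format B
Retail: Format B 4/15 = 26.7%, Format A 2/12 = 16.7% → Format B
Overall: Format B 1013/1232 = 82.2%, Format A 724/996 = 72.7% → Format B
Format B wins overall and in every industry group — no reversal.

No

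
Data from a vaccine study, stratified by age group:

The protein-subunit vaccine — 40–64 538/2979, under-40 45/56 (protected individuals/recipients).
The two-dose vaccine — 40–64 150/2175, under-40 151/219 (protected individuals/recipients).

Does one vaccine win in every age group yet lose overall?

40–64: the protein-subunit vaccine 538/2979 = 18.1%, the two-dose vaccine 150/2175 = 6.9% → the protein-subunit vaccine
Under-40: the protein-subunit vaccine 45/56 = 80.4%, the two-dose vaccine 151/219 = 68.9% → the protein-subunit vaccine
Overall: the protein-subunit vaccine 583/3035 = 19.2%, the two-dose vaccine 301/2394 = 12.6% → the protein-subunit vaccine
The protein-subunit vaccine wins overall and in every age group — no reversal.

No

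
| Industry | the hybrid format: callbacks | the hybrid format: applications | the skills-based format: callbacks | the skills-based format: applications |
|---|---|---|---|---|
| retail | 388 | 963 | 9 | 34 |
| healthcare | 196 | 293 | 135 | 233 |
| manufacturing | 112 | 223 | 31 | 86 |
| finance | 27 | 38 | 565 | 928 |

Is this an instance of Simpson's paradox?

Retail: the hybrid format 388/963 = 40.3%, the skills-based format 9/34 = 26.5% → the hybrid format
Healthcare: the hybrid format 196/293 = 66.9%, the skills-based format 135/233 = 57.9% → the hybrid format
Manufacturing: the hybrid format 112/223 = 50.2%, the skills-based format 31/86 = 36.0% → the hybrid format
Finance: the hybrid format 27/38 = 71.1%, the skills-based format 565/928 = 60.9% → the hybrid format
Overall: the hybrid format 723/1517 = 47.7%, the skills-based format 740/1281 = 57.8% → the skills-based format
The hybrid format wins each industry group but the skills-based format wins overall — the comparison reverses. The hybrid format's applications skew toward retail, which has a lower base rate.

Yes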